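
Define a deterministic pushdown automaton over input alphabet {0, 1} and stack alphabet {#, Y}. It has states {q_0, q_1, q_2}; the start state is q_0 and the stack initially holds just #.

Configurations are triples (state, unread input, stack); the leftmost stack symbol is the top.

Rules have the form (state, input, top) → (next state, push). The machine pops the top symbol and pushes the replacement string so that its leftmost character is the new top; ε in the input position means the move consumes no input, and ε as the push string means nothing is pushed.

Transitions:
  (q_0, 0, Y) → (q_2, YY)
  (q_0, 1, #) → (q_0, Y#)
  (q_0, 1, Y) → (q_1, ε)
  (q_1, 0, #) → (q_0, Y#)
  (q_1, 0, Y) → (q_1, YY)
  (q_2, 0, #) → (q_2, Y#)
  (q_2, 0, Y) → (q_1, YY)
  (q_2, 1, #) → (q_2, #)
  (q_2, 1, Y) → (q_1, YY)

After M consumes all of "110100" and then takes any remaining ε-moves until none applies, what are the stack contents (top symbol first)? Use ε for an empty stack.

YY#

(q_0, 110100, #)
  read 1, top #: go to q_0, push Y# → (q_0, 10100, Y#)
  read 1, top Y: go to q_1, push ε → (q_1, 0100, #)
  read 0, top #: go to q_0, push Y# → (q_0, 100, Y#)
  read 1, top Y: go to q_1, push ε → (q_1, 00, #)
  read 0, top #: go to q_0, push Y# → (q_0, 0, Y#)
  read 0, top Y: go to q_2, push YY → (q_2, ε, YY#)
All input consumed in state q_2 with stack YY#.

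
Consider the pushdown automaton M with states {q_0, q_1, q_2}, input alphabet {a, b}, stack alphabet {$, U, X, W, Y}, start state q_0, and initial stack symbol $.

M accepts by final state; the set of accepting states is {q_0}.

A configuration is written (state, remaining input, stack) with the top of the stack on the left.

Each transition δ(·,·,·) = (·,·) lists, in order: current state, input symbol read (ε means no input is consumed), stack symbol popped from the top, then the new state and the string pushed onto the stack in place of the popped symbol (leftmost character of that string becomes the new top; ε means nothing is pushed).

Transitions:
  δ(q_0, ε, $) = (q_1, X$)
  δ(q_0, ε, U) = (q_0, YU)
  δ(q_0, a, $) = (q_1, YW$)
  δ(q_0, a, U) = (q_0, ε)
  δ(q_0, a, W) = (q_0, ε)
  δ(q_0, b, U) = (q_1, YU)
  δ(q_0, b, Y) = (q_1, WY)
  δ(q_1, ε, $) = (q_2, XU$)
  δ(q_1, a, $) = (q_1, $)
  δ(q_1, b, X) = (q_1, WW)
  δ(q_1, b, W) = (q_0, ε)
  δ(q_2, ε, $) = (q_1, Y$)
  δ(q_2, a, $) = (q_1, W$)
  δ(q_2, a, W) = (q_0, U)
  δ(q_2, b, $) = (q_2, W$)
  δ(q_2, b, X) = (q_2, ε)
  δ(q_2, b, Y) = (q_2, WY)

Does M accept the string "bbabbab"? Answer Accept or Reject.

Reject

No computation consumes all input and reaches a final state.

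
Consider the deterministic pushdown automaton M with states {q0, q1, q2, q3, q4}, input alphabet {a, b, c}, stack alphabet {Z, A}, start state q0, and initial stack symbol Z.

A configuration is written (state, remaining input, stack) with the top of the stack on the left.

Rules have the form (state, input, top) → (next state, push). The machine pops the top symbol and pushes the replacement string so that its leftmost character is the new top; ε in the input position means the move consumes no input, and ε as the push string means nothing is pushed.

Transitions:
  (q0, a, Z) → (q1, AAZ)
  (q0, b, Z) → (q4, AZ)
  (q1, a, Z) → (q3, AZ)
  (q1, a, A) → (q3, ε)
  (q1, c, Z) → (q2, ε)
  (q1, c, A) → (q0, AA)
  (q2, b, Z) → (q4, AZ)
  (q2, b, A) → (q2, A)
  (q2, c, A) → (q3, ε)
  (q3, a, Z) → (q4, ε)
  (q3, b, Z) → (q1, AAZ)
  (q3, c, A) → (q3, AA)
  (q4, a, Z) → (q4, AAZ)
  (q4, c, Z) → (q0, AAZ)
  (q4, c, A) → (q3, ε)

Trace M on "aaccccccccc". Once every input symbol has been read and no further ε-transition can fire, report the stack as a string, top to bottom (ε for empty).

(q0, aaccccccccc, Z) ⊢ (q1, accccccccc, AAZ) ⊢ (q3, ccccccccc, AZ) ⊢ (q3, cccccccc, AAZ) ⊢ (q3, ccccccc, AAAZ) ⊢ (q3, cccccc, AAAAZ) ⊢ (q3, ccccc, AAAAAZ) ⊢ (q3, cccc, AAAAAAZ) ⊢ (q3, ccc, AAAAAAAZ) ⊢ (q3, cc, AAAAAAAAZ) ⊢ (q3, c, AAAAAAAAAZ) ⊢ (q3, ε, AAAAAAAAAAZ)
All input consumed in state q3 with stack AAAAAAAAAAZ.

AAAAAAAAAAZ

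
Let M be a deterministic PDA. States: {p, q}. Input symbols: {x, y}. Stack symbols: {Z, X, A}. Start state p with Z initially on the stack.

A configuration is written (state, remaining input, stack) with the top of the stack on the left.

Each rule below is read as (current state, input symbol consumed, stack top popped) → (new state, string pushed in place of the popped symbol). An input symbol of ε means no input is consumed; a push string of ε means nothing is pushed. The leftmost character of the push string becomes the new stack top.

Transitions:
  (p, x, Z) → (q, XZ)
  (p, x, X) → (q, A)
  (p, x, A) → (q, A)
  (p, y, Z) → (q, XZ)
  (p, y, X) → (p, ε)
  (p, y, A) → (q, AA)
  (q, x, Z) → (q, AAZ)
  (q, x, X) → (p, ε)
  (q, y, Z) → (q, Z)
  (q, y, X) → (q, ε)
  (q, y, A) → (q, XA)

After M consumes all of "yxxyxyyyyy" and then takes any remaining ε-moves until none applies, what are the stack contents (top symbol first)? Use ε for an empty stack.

XAAZ

(p, yxxyxyyyyy, Z)
  read y, top Z: go to q, push XZ → (q, xxyxyyyyy, XZ)
  read x, top X: go to p, push ε → (p, xyxyyyyy, Z)
  read x, top Z: go to q, push XZ → (q, yxyyyyy, XZ)
  read y, top X: go to q, push ε → (q, xyyyyy, Z)
  read x, top Z: go to q, push AAZ → (q, yyyyy, AAZ)
  read y, top A: go to q, push XA → (q, yyyy, XAAZ)
  read y, top X: go to q, push ε → (q, yyy, AAZ)
  read y, top A: go to q, push XA → (q, yy, XAAZ)
  read y, top X: go to q, push ε → (q, y, AAZ)
  read y, top A: go to q, push XA → (q, ε, XAAZ)
All input consumed in state q with stack XAAZ.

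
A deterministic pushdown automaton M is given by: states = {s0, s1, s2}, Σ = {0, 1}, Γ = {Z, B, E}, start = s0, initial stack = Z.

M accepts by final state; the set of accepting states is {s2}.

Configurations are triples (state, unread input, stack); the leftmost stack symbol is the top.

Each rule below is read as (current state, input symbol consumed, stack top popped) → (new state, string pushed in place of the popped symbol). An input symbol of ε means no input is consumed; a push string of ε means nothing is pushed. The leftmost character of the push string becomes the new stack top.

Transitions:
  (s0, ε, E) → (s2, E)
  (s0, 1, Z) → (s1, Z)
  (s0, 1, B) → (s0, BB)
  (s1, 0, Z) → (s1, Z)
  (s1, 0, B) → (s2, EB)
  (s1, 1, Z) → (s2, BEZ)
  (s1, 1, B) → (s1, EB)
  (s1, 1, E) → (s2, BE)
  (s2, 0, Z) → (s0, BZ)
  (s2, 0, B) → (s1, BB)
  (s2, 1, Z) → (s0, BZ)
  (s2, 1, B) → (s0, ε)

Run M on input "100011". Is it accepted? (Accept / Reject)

Accept

(s0, 100011, Z)
  read 1, top Z: go to s1, push Z → (s1, 00011, Z)
  read 0, top Z: go to s1, push Z → (s1, 0011, Z)
  read 0, top Z: go to s1, push Z → (s1, 011, Z)
  read 0, top Z: go to s1, push Z → (s1, 11, Z)
  read 1, top Z: go to s2, push BEZ → (s2, 1, BEZ)
  read 1, top B: go to s0, push ε → (s0, ε, EZ)
  ε-move, top E: go to s2, push E → (s2, ε, EZ)
All input consumed; state s2 ∈ F.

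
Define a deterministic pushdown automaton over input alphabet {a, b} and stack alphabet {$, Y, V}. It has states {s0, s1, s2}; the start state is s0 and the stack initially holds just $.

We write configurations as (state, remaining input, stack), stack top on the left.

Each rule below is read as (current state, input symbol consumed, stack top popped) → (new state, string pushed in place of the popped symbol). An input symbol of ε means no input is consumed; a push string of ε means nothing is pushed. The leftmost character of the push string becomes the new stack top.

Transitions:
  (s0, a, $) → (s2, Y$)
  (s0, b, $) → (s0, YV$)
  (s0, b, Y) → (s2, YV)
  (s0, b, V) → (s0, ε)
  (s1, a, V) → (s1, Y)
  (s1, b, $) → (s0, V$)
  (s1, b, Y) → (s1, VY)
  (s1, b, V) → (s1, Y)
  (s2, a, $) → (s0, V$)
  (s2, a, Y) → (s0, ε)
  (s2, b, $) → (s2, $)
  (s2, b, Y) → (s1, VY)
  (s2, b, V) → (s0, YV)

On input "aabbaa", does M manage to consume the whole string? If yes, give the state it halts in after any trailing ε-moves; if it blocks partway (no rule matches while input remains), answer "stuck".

stuck

(s0, aabbaa, $)
  read a, top $: go to s2, push Y$ → (s2, abbaa, Y$)
  read a, top Y: go to s0, push ε → (s0, bbaa, $)
  read b, top $: go to s0, push YV$ → (s0, baa, YV$)
  read b, top Y: go to s2, push YV → (s2, aa, YVV$)
  read a, top Y: go to s0, push ε → (s0, a, VV$)
No transition for (s0, a, top V); M blocks with input a remaining.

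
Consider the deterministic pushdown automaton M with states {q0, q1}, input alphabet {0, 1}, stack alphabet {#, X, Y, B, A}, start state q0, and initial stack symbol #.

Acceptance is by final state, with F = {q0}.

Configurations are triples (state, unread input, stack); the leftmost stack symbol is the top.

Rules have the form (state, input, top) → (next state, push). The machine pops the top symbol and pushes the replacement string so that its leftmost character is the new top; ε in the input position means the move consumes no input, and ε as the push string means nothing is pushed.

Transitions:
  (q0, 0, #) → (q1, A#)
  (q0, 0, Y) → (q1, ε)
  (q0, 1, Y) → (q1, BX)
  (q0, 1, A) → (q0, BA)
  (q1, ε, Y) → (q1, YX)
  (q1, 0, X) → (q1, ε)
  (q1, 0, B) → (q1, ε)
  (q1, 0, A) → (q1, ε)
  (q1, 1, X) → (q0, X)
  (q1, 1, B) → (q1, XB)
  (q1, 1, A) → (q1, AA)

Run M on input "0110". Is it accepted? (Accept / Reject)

(q0, 0110, #)
  read 0, top #: go to q1, push A# → (q1, 110, A#)
  read 1, top A: go to q1, push AA → (q1, 10, AA#)
  read 1, top A: go to q1, push AA → (q1, 0, AAA#)
  read 0, top A: go to q1, push ε → (q1, ε, AA#)
All input consumed; state q1 ∉ F and no further ε-move applies.

Reject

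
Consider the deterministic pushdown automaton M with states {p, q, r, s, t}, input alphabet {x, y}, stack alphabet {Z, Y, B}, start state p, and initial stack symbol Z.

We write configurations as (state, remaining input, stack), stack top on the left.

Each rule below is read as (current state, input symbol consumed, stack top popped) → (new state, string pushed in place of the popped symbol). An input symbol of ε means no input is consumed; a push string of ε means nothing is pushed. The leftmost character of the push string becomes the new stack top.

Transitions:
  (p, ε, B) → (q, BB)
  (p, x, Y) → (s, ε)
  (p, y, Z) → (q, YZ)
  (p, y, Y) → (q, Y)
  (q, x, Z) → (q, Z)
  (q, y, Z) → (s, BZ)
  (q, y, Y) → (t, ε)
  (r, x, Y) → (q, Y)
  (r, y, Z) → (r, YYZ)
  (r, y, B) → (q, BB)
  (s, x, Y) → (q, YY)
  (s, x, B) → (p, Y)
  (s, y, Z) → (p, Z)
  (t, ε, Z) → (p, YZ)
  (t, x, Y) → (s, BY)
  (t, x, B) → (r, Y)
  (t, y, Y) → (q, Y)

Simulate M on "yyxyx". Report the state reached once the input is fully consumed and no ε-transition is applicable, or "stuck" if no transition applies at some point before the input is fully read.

stuck

(p, yyxyx, Z) ⊢ (q, yxyx, YZ) ⊢ (t, xyx, Z) ⊢ (p, xyx, YZ) ⊢ (s, yx, Z) ⊢ (p, x, Z)
No transition for (p, x, top Z); M blocks with input x remaining.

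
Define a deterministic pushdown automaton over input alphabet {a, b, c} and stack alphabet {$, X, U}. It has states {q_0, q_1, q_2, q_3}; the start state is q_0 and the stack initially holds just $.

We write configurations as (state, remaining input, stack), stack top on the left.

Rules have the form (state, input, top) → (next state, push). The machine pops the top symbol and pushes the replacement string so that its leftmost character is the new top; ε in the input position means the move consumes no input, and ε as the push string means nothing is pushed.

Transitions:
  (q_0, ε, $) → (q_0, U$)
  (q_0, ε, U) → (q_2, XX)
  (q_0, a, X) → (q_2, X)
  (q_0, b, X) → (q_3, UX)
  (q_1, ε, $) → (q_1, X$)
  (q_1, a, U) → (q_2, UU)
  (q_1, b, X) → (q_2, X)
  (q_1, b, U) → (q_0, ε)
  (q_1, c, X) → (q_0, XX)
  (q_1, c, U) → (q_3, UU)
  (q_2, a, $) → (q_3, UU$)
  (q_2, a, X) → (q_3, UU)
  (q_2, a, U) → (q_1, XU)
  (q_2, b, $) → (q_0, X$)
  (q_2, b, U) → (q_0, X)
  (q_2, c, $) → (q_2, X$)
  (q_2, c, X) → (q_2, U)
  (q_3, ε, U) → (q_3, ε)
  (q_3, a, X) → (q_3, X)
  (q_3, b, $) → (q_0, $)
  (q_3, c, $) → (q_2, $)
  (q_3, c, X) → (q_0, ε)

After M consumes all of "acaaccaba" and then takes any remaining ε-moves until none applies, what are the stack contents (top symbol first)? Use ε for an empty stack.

(q_0, acaaccaba, $)
  ε-move, top $: go to q_0, push U$ → (q_0, acaaccaba, U$)
  ε-move, top U: go to q_2, push XX → (q_2, acaaccaba, XX$)
  read a, top X: go to q_3, push UU → (q_3, caaccaba, UUX$)
  ε-move, top U: go to q_3, push ε → (q_3, caaccaba, UX$)
  ε-move, top U: go to q_3, push ε → (q_3, caaccaba, X$)
  read c, top X: go to q_0, push ε → (q_0, aaccaba, $)
  ε-move, top $: go to q_0, push U$ → (q_0, aaccaba, U$)
  ε-move, top U: go to q_2, push XX → (q_2, aaccaba, XX$)
  read a, top X: go to q_3, push UU → (q_3, accaba, UUX$)
  ε-move, top U: go to q_3, push ε → (q_3, accaba, UX$)
  ε-move, top U: go to q_3, push ε → (q_3, accaba, X$)
  read a, top X: go to q_3, push X → (q_3, ccaba, X$)
  read c, top X: go to q_0, push ε → (q_0, caba, $)
  ε-move, top $: go to q_0, push U$ → (q_0, caba, U$)
  ε-move, top U: go to q_2, push XX → (q_2, caba, XX$)
  read c, top X: go to q_2, push U → (q_2, aba, UX$)
  read a, top U: go to q_1, push XU → (q_1, ba, XUX$)
  read b, top X: go to q_2, push X → (q_2, a, XUX$)
  read a, top X: go to q_3, push UU → (q_3, ε, UUUX$)
  ε-move, top U: go to q_3, push ε → (q_3, ε, UUX$)
  ε-move, top U: go to q_3, push ε → (q_3, ε, UX$)
  ε-move, top U: go to q_3, push ε → (q_3, ε, X$)
All input consumed in state q_3 with stack X$.

X$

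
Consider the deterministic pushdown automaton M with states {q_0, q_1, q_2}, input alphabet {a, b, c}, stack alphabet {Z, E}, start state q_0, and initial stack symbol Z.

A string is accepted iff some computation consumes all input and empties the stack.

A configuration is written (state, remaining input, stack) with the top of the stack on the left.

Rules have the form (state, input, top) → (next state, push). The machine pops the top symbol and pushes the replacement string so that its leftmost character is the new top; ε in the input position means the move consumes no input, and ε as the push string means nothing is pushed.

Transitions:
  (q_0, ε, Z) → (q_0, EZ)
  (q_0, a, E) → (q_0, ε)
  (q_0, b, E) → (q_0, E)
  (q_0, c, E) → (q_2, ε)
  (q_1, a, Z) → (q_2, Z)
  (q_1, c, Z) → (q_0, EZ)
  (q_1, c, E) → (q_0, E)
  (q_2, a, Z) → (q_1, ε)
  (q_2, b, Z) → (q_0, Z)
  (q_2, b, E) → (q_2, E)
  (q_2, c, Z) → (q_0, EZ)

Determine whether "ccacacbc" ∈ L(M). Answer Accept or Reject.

Reject

(q_0, ccacacbc, Z)
  ε-move, top Z: go to q_0, push EZ → (q_0, ccacacbc, EZ)
  read c, top E: go to q_2, push ε → (q_2, cacacbc, Z)
  read c, top Z: go to q_0, push EZ → (q_0, acacbc, EZ)
  read a, top E: go to q_0, push ε → (q_0, cacbc, Z)
  ε-move, top Z: go to q_0, push EZ → (q_0, cacbc, EZ)
  read c, top E: go to q_2, push ε → (q_2, acbc, Z)
  read a, top Z: go to q_1, push ε → (q_1, cbc, ε)
No transition applies at (q_1, cbc, ε); input not fully consumed.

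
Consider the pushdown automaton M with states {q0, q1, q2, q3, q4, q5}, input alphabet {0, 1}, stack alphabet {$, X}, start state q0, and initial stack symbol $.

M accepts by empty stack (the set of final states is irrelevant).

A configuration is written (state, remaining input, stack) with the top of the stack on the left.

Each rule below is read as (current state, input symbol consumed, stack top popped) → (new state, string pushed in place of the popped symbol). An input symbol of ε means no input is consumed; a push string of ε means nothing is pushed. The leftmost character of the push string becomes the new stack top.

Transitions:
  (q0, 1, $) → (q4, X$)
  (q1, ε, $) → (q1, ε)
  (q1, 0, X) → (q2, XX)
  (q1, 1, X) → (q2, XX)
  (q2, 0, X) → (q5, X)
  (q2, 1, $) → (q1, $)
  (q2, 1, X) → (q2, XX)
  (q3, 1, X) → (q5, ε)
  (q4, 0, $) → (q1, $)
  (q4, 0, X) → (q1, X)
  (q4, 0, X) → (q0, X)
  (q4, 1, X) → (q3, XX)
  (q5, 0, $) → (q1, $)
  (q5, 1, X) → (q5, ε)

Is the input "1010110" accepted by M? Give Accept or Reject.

One accepting computation: (q0, 1010110, $) ⊢ (q4, 010110, X$) ⊢ (q1, 10110, X$) ⊢ (q2, 0110, XX$) ⊢ (q5, 110, XX$) ⊢ (q5, 10, X$) ⊢ (q5, 0, $) ⊢ (q1, ε, $) ⊢ (q1, ε, ε)
All input consumed and the stack is empty.

Accept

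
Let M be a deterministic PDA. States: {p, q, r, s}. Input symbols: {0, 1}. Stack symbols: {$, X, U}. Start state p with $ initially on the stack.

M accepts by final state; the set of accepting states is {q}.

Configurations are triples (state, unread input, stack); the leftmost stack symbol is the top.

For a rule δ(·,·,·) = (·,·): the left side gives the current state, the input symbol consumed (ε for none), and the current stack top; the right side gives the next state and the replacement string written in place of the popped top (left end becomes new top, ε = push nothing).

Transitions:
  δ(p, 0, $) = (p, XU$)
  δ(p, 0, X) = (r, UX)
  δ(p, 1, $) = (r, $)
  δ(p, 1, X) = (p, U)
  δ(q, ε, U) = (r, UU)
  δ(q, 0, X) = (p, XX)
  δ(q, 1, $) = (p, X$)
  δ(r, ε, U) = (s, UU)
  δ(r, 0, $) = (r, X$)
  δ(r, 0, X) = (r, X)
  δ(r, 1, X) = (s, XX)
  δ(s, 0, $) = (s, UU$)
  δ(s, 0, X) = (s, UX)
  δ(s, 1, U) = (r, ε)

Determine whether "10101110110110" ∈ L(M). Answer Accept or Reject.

(p, 10101110110110, $)
  read 1, top $: go to r, push $ → (r, 0101110110110, $)
  read 0, top $: go to r, push X$ → (r, 101110110110, X$)
  read 1, top X: go to s, push XX → (s, 01110110110, XX$)
  read 0, top X: go to s, push UX → (s, 1110110110, UXX$)
  read 1, top U: go to r, push ε → (r, 110110110, XX$)
  read 1, top X: go to s, push XX → (s, 10110110, XXX$)
No transition applies at (s, 10110110, XXX$); input not fully consumed.

Reject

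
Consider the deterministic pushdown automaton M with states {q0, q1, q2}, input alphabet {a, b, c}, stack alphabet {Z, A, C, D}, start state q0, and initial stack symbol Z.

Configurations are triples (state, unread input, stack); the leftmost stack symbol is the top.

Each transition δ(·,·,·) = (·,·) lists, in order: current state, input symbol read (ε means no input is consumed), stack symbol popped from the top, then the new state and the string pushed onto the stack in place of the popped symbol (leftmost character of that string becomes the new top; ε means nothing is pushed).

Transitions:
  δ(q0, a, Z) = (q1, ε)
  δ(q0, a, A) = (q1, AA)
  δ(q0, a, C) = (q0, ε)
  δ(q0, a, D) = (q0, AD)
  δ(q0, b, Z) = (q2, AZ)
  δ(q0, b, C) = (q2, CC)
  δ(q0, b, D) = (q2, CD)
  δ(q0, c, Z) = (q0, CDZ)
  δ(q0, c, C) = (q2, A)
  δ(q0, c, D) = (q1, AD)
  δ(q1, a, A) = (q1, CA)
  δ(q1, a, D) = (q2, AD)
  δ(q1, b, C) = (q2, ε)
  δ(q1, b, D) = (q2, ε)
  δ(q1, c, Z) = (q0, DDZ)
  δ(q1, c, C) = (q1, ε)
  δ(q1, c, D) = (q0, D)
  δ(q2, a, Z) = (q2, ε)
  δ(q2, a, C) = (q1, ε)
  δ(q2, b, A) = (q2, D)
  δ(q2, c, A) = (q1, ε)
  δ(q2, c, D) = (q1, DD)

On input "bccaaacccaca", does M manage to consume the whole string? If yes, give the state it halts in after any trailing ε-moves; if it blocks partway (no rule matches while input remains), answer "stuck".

(q0, bccaaacccaca, Z)
  read b, top Z: go to q2, push AZ → (q2, ccaaacccaca, AZ)
  read c, top A: go to q1, push ε → (q1, caaacccaca, Z)
  read c, top Z: go to q0, push DDZ → (q0, aaacccaca, DDZ)
  read a, top D: go to q0, push AD → (q0, aacccaca, ADDZ)
  read a, top A: go to q1, push AA → (q1, acccaca, AADDZ)
  read a, top A: go to q1, push CA → (q1, cccaca, CAADDZ)
  read c, top C: go to q1, push ε → (q1, ccaca, AADDZ)
No transition for (q1, c, top A); M blocks with input ccaca remaining.

stuck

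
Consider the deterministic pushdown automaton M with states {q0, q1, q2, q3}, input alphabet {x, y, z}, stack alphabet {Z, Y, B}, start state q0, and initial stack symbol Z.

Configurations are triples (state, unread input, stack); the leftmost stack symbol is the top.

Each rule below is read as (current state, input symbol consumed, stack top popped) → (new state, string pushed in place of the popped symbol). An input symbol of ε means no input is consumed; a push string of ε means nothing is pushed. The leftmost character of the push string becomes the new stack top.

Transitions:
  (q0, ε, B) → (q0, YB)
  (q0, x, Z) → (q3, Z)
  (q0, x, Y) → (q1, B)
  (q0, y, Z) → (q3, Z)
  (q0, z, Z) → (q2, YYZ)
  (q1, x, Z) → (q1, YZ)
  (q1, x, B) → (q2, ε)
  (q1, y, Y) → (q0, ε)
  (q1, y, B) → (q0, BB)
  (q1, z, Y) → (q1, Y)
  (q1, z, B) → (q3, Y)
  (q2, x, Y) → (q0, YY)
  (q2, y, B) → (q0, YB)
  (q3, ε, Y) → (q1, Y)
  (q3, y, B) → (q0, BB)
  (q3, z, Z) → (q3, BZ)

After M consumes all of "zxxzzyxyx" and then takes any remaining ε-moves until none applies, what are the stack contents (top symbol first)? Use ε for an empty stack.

BBBYZ

(q0, zxxzzyxyx, Z) ⊢ (q2, xxzzyxyx, YYZ) ⊢ (q0, xzzyxyx, YYYZ) ⊢ (q1, zzyxyx, BYYZ) ⊢ (q3, zyxyx, YYYZ) ⊢ (q1, zyxyx, YYYZ) ⊢ (q1, yxyx, YYYZ) ⊢ (q0, xyx, YYZ) ⊢ (q1, yx, BYZ) ⊢ (q0, x, BBYZ) ⊢ (q0, x, YBBYZ) ⊢ (q1, ε, BBBYZ)
All input consumed in state q1 with stack BBBYZ.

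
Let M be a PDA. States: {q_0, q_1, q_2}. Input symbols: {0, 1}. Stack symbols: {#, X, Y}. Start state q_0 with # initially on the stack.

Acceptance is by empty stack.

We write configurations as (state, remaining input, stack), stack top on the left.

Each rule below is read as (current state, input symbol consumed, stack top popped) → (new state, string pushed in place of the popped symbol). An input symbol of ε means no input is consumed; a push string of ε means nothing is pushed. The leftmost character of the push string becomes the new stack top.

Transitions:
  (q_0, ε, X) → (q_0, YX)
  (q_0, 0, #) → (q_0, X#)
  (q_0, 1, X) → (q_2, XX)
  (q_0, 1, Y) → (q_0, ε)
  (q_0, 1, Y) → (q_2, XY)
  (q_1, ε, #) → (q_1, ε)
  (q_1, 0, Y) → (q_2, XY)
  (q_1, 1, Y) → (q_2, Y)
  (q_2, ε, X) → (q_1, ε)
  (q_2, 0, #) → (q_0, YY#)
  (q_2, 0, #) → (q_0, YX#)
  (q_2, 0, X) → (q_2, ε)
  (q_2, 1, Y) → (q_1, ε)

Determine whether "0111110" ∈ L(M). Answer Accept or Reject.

One accepting computation: (q_0, 0111110, #) ⊢ (q_0, 111110, X#) ⊢ (q_0, 111110, YX#) ⊢ (q_0, 11110, X#) ⊢ (q_0, 11110, YX#) ⊢ (q_0, 1110, X#) ⊢ (q_0, 1110, YX#) ⊢ (q_0, 110, X#) ⊢ (q_0, 110, YX#) ⊢ (q_0, 10, X#) ⊢ (q_2, 0, XX#) ⊢ (q_2, ε, X#) ⊢ (q_1, ε, #) ⊢ (q_1, ε, ε)
All input consumed and the stack is empty.

Accept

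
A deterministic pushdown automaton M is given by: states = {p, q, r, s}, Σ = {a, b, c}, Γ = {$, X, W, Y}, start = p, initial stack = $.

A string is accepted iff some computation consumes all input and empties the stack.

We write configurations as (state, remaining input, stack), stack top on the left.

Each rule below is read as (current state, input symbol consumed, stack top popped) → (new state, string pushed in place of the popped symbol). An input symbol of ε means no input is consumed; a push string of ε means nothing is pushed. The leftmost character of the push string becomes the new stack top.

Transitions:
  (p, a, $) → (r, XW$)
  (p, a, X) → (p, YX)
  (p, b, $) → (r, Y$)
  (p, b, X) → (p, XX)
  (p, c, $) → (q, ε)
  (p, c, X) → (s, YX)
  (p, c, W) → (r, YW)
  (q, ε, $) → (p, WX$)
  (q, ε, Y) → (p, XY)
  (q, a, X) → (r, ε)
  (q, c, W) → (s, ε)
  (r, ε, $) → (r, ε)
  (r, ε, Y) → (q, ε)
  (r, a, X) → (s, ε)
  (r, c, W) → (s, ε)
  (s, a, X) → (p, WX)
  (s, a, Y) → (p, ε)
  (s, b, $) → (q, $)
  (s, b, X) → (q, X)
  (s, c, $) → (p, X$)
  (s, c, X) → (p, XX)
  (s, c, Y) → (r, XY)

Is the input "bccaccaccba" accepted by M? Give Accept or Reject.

(p, bccaccaccba, $)
  read b, top $: go to r, push Y$ → (r, ccaccaccba, Y$)
  ε-move, top Y: go to q, push ε → (q, ccaccaccba, $)
  ε-move, top $: go to p, push WX$ → (p, ccaccaccba, WX$)
  read c, top W: go to r, push YW → (r, caccaccba, YWX$)
  ε-move, top Y: go to q, push ε → (q, caccaccba, WX$)
  read c, top W: go to s, push ε → (s, accaccba, X$)
  read a, top X: go to p, push WX → (p, ccaccba, WX$)
  read c, top W: go to r, push YW → (r, caccba, YWX$)
  ε-move, top Y: go to q, push ε → (q, caccba, WX$)
  read c, top W: go to s, push ε → (s, accba, X$)
  read a, top X: go to p, push WX → (p, ccba, WX$)
  read c, top W: go to r, push YW → (r, cba, YWX$)
  ε-move, top Y: go to q, push ε → (q, cba, WX$)
  read c, top W: go to s, push ε → (s, ba, X$)
  read b, top X: go to q, push X → (q, a, X$)
  read a, top X: go to r, push ε → (r, ε, $)
  ε-move, top $: go to r, push ε → (r, ε, ε)
All input consumed and the stack is empty.

Accept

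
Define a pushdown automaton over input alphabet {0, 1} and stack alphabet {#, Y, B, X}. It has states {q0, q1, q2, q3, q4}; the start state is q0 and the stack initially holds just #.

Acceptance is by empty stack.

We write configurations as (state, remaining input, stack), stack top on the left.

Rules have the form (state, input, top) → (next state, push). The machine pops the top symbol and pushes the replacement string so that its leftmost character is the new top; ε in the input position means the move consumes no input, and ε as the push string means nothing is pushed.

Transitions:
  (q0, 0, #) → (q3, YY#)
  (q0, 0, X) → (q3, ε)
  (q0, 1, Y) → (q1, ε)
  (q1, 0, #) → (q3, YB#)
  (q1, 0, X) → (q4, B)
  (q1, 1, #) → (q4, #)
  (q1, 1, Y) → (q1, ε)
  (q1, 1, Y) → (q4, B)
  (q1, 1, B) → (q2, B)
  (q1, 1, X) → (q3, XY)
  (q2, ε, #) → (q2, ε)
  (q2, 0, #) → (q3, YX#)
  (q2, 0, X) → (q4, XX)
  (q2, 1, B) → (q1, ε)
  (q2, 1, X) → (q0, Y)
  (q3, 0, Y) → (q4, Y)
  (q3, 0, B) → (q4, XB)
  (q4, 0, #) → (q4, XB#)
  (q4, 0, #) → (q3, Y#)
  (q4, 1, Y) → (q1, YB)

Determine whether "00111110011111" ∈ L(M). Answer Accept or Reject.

Reject

No computation consumes all input and empties the stack.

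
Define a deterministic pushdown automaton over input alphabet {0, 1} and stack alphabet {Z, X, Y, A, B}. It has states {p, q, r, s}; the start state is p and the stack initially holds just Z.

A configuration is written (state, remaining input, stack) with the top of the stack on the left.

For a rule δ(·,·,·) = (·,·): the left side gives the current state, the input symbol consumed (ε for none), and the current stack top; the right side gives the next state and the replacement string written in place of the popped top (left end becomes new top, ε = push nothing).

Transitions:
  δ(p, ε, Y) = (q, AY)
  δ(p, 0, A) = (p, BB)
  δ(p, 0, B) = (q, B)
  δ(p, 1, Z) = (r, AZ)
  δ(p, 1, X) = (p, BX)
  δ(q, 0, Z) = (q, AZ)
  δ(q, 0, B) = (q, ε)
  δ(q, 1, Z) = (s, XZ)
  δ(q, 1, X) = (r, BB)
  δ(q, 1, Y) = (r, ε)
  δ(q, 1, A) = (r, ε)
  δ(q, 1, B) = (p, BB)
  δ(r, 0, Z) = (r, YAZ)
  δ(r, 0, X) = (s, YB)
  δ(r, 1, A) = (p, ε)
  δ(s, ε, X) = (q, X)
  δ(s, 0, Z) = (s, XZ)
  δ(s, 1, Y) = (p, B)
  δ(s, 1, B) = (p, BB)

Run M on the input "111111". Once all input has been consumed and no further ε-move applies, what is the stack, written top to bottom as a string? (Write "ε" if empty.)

Z

(p, 111111, Z) ⊢ (r, 11111, AZ) ⊢ (p, 1111, Z) ⊢ (r, 111, AZ) ⊢ (p, 11, Z) ⊢ (r, 1, AZ) ⊢ (p, ε, Z)
All input consumed in state p with stack Z.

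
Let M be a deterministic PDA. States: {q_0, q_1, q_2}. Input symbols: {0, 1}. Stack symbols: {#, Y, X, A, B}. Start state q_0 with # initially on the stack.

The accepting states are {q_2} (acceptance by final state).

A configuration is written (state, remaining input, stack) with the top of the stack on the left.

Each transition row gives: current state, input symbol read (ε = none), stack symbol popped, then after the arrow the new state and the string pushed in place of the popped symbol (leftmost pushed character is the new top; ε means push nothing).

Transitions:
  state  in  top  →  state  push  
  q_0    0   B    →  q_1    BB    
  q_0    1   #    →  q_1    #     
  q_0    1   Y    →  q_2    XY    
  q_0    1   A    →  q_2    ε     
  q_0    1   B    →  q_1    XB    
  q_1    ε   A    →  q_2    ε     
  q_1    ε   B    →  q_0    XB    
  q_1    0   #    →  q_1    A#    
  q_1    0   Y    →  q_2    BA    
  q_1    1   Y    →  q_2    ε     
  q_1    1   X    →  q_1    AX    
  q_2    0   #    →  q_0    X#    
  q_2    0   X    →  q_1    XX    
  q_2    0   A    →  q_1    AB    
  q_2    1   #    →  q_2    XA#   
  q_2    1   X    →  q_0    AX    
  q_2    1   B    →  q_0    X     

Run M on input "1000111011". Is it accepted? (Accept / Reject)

(q_0, 1000111011, #) ⊢ (q_1, 000111011, #) ⊢ (q_1, 00111011, A#) ⊢ (q_2, 00111011, #) ⊢ (q_0, 0111011, X#)
No transition applies at (q_0, 0111011, X#); input not fully consumed.

Reject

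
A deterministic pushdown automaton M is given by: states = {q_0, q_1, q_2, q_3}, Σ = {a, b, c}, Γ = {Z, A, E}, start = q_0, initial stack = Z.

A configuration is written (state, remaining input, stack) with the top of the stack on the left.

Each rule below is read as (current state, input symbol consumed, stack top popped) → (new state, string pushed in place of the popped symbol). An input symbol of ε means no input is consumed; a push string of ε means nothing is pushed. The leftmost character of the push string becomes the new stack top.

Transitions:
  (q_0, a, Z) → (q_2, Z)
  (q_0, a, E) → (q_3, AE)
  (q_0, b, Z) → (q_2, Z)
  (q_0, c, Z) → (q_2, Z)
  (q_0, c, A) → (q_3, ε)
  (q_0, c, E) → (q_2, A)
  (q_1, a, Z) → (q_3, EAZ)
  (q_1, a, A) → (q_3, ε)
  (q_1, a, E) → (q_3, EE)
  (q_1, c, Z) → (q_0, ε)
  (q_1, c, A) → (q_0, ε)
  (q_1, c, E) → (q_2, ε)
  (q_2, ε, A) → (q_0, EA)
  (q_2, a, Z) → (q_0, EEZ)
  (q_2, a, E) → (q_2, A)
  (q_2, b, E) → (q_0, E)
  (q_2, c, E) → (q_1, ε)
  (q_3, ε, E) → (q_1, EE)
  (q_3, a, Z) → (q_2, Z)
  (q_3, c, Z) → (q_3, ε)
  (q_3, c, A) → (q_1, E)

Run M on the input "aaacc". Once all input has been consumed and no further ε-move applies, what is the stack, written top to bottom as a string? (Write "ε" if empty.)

EEZ

(q_0, aaacc, Z)
  read a, top Z: go to q_2, push Z → (q_2, aacc, Z)
  read a, top Z: go to q_0, push EEZ → (q_0, acc, EEZ)
  read a, top E: go to q_3, push AE → (q_3, cc, AEEZ)
  read c, top A: go to q_1, push E → (q_1, c, EEEZ)
  read c, top E: go to q_2, push ε → (q_2, ε, EEZ)
All input consumed in state q_2 with stack EEZ.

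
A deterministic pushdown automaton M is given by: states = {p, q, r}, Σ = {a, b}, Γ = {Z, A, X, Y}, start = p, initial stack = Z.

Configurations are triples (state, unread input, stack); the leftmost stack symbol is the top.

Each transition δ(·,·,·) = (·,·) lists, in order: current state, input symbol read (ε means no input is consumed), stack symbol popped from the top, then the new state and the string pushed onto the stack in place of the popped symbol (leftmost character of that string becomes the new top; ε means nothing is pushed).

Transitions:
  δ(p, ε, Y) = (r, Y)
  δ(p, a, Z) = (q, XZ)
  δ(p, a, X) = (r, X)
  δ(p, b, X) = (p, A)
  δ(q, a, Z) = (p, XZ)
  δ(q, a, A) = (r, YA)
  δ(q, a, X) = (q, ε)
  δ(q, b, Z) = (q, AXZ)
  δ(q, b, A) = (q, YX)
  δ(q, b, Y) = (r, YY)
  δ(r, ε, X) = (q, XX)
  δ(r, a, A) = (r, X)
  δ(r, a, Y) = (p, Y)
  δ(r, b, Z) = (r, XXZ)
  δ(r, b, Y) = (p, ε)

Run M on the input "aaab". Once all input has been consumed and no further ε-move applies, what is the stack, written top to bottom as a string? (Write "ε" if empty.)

(p, aaab, Z)
  read a, top Z: go to q, push XZ → (q, aab, XZ)
  read a, top X: go to q, push ε → (q, ab, Z)
  read a, top Z: go to p, push XZ → (p, b, XZ)
  read b, top X: go to p, push A → (p, ε, AZ)
All input consumed in state p with stack AZ.

AZ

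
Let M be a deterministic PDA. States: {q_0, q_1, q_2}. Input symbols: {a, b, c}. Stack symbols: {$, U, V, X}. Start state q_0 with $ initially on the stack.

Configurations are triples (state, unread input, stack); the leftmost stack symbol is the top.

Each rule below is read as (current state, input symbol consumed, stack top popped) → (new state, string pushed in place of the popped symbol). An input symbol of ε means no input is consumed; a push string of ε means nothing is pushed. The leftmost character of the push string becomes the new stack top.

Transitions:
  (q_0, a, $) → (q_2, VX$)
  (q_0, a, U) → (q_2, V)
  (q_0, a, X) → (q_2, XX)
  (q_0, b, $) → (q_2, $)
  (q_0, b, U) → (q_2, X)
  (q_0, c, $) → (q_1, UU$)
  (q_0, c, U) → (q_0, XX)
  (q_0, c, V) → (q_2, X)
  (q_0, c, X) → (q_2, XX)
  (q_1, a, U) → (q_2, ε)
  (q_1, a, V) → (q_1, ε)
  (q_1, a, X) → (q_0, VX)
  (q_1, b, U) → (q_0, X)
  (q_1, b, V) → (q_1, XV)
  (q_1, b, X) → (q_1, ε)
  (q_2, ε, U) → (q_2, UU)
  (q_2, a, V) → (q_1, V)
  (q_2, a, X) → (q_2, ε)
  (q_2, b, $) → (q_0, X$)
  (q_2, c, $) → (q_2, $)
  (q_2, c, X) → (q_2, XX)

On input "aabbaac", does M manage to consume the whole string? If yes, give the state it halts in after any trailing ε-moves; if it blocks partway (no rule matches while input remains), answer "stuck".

q_2

(q_0, aabbaac, $) ⊢ (q_2, abbaac, VX$) ⊢ (q_1, bbaac, VX$) ⊢ (q_1, baac, XVX$) ⊢ (q_1, aac, VX$) ⊢ (q_1, ac, X$) ⊢ (q_0, c, VX$) ⊢ (q_2, ε, XX$)
All input consumed; M is in state q_2.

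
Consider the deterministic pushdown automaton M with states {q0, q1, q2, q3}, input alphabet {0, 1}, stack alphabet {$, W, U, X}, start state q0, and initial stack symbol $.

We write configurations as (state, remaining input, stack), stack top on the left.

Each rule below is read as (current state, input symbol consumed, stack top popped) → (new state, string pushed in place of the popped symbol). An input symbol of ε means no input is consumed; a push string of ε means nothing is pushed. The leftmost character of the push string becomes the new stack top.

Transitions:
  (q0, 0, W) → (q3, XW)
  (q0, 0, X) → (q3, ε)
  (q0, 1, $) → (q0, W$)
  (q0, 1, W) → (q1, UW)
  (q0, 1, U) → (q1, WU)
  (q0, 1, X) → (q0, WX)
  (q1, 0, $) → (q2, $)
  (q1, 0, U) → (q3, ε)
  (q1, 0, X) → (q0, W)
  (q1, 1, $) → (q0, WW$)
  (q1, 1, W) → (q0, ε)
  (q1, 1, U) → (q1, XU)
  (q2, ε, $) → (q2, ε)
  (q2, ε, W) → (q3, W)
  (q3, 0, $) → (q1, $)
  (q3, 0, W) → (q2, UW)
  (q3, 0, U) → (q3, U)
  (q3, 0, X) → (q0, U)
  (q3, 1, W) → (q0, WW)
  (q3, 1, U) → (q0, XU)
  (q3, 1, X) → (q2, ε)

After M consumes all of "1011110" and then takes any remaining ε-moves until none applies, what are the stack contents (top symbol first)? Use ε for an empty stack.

(q0, 1011110, $)
  read 1, top $: go to q0, push W$ → (q0, 011110, W$)
  read 0, top W: go to q3, push XW → (q3, 11110, XW$)
  read 1, top X: go to q2, push ε → (q2, 1110, W$)
  ε-move, top W: go to q3, push W → (q3, 1110, W$)
  read 1, top W: go to q0, push WW → (q0, 110, WW$)
  read 1, top W: go to q1, push UW → (q1, 10, UWW$)
  read 1, top U: go to q1, push XU → (q1, 0, XUWW$)
  read 0, top X: go to q0, push W → (q0, ε, WUWW$)
All input consumed in state q0 with stack WUWW$.

WUWW$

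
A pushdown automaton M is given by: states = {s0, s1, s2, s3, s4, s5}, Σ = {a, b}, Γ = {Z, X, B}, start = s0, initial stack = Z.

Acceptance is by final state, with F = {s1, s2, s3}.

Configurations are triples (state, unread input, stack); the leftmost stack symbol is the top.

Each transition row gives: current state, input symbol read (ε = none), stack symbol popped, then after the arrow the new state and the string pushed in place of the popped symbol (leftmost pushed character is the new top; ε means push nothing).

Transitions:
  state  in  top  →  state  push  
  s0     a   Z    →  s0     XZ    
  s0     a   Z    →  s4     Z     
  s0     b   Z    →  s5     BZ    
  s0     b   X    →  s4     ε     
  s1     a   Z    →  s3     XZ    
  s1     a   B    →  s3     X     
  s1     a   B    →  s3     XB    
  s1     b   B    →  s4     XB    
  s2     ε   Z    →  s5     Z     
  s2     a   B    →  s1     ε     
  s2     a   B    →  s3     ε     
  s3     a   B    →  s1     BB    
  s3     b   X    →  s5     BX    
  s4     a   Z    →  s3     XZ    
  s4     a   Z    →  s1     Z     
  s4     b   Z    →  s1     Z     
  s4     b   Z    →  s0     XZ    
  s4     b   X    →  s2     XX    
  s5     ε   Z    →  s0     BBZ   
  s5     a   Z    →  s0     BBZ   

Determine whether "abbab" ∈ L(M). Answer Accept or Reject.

Reject

No computation consumes all input and reaches a final state.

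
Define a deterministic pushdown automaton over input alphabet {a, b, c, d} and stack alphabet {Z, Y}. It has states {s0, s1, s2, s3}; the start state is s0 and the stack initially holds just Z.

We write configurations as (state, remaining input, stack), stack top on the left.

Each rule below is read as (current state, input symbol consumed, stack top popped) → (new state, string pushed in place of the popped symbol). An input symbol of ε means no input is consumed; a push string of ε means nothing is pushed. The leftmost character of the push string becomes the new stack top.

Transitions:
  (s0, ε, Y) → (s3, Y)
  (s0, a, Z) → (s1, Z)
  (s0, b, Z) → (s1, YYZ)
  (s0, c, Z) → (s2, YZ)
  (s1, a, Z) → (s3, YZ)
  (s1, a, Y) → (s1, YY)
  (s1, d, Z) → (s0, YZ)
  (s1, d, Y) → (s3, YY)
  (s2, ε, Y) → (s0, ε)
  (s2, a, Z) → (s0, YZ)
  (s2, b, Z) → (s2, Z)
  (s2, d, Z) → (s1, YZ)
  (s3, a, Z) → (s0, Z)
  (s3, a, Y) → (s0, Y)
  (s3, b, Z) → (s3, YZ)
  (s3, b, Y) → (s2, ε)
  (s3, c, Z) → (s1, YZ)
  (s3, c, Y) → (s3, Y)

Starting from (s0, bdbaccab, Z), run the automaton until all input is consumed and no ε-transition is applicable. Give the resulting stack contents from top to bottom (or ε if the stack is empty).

Z

(s0, bdbaccab, Z)
  read b, top Z: go to s1, push YYZ → (s1, dbaccab, YYZ)
  read d, top Y: go to s3, push YY → (s3, baccab, YYYZ)
  read b, top Y: go to s2, push ε → (s2, accab, YYZ)
  ε-move, top Y: go to s0, push ε → (s0, accab, YZ)
  ε-move, top Y: go to s3, push Y → (s3, accab, YZ)
  read a, top Y: go to s0, push Y → (s0, ccab, YZ)
  ε-move, top Y: go to s3, push Y → (s3, ccab, YZ)
  read c, top Y: go to s3, push Y → (s3, cab, YZ)
  read c, top Y: go to s3, push Y → (s3, ab, YZ)
  read a, top Y: go to s0, push Y → (s0, b, YZ)
  ε-move, top Y: go to s3, push Y → (s3, b, YZ)
  read b, top Y: go to s2, push ε → (s2, ε, Z)
All input consumed in state s2 with stack Z.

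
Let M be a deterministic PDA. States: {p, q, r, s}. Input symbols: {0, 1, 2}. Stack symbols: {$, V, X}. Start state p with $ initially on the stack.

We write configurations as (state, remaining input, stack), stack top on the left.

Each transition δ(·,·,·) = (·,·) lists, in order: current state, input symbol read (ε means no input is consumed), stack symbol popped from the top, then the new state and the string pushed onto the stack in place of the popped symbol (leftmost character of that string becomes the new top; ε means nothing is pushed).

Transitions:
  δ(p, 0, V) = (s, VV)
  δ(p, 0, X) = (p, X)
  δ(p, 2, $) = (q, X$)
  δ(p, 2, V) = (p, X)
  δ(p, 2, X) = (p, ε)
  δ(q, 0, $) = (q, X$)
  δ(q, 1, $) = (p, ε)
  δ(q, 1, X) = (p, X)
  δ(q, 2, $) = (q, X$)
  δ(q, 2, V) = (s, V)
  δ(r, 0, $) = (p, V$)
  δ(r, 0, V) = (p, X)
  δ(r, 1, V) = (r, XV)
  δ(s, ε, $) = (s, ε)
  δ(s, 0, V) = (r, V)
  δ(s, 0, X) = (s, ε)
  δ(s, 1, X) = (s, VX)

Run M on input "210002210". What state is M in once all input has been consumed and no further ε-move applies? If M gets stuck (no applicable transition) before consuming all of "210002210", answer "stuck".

(p, 210002210, $) ⊢ (q, 10002210, X$) ⊢ (p, 0002210, X$) ⊢ (p, 002210, X$) ⊢ (p, 02210, X$) ⊢ (p, 2210, X$) ⊢ (p, 210, $) ⊢ (q, 10, X$) ⊢ (p, 0, X$) ⊢ (p, ε, X$)
All input consumed; M is in state p.

p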